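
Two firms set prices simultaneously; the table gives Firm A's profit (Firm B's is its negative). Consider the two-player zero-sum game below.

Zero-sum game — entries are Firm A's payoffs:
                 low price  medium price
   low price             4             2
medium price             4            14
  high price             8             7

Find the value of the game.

84/11

Row low price is strictly dominated by row high price, so Firm A never plays it.
The remaining 2×2 game on (medium price, high price) × (low price, medium price) has no saddle point. Let Firm A play medium price with probability p; indifference gives 4p + 8(1−p) = 14p + 7(1−p), so p = 1/11.
Similarly Firm B's optimal q on low price is 7/11, and the value is 4·(7/11) + (14)·(4/11) = 84/11.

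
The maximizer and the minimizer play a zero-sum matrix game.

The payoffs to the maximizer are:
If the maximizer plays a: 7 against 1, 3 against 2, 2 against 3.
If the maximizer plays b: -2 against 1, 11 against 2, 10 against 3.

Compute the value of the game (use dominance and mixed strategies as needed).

Column 2 is strictly dominated by 3 for the minimizer (it gives the maximizer more in every row).
The remaining 2×2 game on (a, b) × (1, 3) has no saddle point. Let the maximizer play a with probability p; indifference gives 7p − 2(1−p) = 2p + 10(1−p), so p = 12/17.
Similarly the minimizer's optimal q on 1 is 8/17, and the value is 7·(8/17) + (2)·(9/17) = 74/17.

74/17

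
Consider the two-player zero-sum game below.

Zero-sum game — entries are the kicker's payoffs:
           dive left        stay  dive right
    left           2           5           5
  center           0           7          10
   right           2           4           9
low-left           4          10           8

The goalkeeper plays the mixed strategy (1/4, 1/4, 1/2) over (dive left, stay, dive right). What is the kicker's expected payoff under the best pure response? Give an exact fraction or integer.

15/2

left: (2)·(1/4) + (5)·(1/4) + (5)·(1/2) = 17/4.
center: (0)·(1/4) + (7)·(1/4) + (10)·(1/2) = 27/4.
right: (2)·(1/4) + (4)·(1/4) + (9)·(1/2) = 6.
low-left: (4)·(1/4) + (10)·(1/4) + (8)·(1/2) = 15/2.
The best pure response is low-left with expected payoff 15/2.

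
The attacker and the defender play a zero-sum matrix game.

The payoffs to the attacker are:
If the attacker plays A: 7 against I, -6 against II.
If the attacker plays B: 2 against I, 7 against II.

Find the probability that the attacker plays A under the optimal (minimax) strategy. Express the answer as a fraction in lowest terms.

5/18

Row minima are -6 and 2, so the attacker's maximin is 2; column maxima are 7 and 7, so the defender's minimax is 7. These differ, so the equilibrium is in mixed strategies.
Let the attacker play A with probability p. The defender is indifferent when 7p + 2(1−p) = −6p + 7(1−p), giving p = 5/18.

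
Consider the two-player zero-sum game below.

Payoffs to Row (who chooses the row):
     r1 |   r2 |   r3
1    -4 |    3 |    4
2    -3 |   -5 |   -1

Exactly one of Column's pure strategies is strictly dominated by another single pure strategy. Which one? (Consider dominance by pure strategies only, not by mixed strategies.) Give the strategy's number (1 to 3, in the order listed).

Column prefers columns that give Row less. Compare r3 with r1: -4 < 4, -3 < -1.
So r1 strictly dominates r3 for Column; r3 is strictly dominated.

3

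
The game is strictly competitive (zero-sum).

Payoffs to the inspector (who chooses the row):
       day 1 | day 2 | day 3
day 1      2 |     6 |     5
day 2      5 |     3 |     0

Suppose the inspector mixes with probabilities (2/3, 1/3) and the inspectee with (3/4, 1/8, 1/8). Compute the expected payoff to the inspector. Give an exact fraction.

79/24

Against (3/4, 1/8, 1/8), each row's expected payoff is day 1: 23/8; day 2: 33/8.
Taking the (2/3, 1/3)-weighted average: (2/3)·(23/8) + (1/3)·(33/8) = 79/24.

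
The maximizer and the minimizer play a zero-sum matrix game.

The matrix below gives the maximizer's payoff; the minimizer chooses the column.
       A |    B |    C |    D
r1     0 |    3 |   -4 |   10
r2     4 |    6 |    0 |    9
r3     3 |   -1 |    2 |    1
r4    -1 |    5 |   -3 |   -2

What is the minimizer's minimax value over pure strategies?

The worst case (largest entry) in each column is A: 4, B: 6, C: 2, D: 10.
The best (smallest) of these is 2.

2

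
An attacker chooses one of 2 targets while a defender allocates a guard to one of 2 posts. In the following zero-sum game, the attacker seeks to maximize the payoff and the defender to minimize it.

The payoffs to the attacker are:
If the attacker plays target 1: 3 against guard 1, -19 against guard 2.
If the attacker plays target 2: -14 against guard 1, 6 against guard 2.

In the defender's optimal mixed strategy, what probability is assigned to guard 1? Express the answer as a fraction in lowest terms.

Row minima are -19 and -14, so the attacker's maximin is -14; column maxima are 3 and 6, so the defender's minimax is 3. These differ, so the equilibrium is in mixed strategies.
Let the defender play guard 1 with probability q. The attacker is indifferent when 3q − 19(1−q) = −14q + 6(1−q), giving q = 25/42.

25/42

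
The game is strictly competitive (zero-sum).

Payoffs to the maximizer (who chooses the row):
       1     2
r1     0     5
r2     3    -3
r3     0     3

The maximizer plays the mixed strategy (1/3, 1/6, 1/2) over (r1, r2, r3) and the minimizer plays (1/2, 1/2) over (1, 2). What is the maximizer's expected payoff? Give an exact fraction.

Against (1/2, 1/2), each row's expected payoff is r1: 5/2; r2: 0; r3: 3/2.
Taking the (1/3, 1/6, 1/2)-weighted average: (1/3)·(5/2) + (1/6)·(0) + (1/2)·(3/2) = 19/12.

19/12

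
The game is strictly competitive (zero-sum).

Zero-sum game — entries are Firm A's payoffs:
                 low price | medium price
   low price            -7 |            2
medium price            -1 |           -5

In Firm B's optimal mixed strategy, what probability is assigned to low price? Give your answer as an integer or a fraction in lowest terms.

7/13

Row minima are -7 and -5, so Firm A's maximin is -5; column maxima are -1 and 2, so Firm B's minimax is -1. These differ, so the equilibrium is in mixed strategies.
Let Firm B play low price with probability q. Firm A is indifferent when −7q + 2(1−q) = −q − 5(1−q), giving q = 7/13.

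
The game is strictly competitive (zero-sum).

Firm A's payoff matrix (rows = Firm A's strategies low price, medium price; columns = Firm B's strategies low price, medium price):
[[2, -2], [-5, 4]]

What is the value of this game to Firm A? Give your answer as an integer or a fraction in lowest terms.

Row minima are -2 and -5, so Firm A's maximin is -2; column maxima are 2 and 4, so Firm B's minimax is 2. These differ, so the equilibrium is in mixed strategies.
Let Firm A play low price with probability p. Firm B is indifferent when 2p − 5(1−p) = −2p + 4(1−p), giving p = 9/13.
Let Firm B play low price with probability q. Firm A is indifferent when 2q − 2(1−q) = −5q + 4(1−q), giving q = 6/13.
The value is 2·(6/13) + (-2)·(7/13) = -2/13.

-2/13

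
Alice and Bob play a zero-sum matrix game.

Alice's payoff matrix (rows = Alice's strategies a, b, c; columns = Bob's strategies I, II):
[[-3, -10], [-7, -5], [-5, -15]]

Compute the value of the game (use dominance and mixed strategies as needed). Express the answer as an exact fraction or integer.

Row c is strictly dominated by row a, so Alice never plays it.
The remaining 2×2 game on (a, b) × (I, II) has no saddle point. Let Alice play a with probability p; indifference gives −3p − 7(1−p) = −10p − 5(1−p), so p = 2/9.
Similarly Bob's optimal q on I is 5/9, and the value is -3·(5/9) + (-10)·(4/9) = -55/9.

-55/9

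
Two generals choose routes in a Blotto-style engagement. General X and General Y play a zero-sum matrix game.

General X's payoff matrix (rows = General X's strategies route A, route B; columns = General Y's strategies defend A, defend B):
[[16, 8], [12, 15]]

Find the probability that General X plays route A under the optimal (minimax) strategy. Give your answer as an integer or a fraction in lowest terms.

3/11

Row minima are 8 and 12, so General X's maximin is 12; column maxima are 16 and 15, so General Y's minimax is 15. These differ, so the equilibrium is in mixed strategies.
Let General X play route A with probability p. General Y is indifferent when 16p + 12(1−p) = 8p + 15(1−p), giving p = 3/11.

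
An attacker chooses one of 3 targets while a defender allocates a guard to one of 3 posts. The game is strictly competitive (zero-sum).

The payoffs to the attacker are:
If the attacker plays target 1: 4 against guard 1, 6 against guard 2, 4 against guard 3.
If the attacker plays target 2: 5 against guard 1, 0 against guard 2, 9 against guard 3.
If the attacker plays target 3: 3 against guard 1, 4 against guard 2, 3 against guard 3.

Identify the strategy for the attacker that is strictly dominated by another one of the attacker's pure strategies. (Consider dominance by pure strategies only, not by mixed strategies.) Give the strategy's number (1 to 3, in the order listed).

3

Compare target 3 with target 1: 4 > 3, 6 > 4, 4 > 3.
So target 1 strictly dominates target 3 for the attacker; target 3 is strictly dominated.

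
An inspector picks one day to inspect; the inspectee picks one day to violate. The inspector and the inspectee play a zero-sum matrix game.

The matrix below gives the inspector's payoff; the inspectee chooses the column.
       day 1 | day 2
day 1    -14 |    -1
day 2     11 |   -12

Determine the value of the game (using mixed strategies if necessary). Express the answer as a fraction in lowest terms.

Row minima are -14 and -12, so the inspector's maximin is -12; column maxima are 11 and -1, so the inspectee's minimax is -1. These differ, so the equilibrium is in mixed strategies.
Let the inspector play day 1 with probability p. The inspectee is indifferent when −14p + 11(1−p) = −p − 12(1−p), giving p = 23/36.
Let the inspectee play day 1 with probability q. The inspector is indifferent when −14q − (1−q) = 11q − 12(1−q), giving q = 11/36.
The value is -14·(11/36) + (-1)·(25/36) = -179/36.

-179/36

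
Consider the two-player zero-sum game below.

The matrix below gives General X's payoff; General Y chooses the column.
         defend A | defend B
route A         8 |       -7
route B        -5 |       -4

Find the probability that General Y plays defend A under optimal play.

3/16

Row minima are -7 and -5, so General X's maximin is -5; column maxima are 8 and -4, so General Y's minimax is -4. These differ, so the equilibrium is in mixed strategies.
Let General Y play defend A with probability q. General X is indifferent when 8q − 7(1−q) = −5q − 4(1−q), giving q = 3/16.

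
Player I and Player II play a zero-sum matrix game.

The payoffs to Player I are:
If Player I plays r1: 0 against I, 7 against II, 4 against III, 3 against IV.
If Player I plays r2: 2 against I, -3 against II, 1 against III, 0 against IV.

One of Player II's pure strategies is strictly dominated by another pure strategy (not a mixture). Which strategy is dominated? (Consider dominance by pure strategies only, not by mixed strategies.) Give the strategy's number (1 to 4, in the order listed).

3

Player II prefers columns that give Player I less. Compare III with IV: 3 < 4, 0 < 1.
So IV strictly dominates III for Player II; III is strictly dominated.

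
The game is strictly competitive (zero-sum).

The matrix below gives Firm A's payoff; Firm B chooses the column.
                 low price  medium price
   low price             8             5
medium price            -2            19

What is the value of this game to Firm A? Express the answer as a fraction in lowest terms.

27/4

Row minima are 5 and -2, so Firm A's maximin is 5; column maxima are 8 and 19, so Firm B's minimax is 8. These differ, so the equilibrium is in mixed strategies.
Let Firm A play low price with probability p. Firm B is indifferent when 8p − 2(1−p) = 5p + 19(1−p), giving p = 7/8.
Let Firm B play low price with probability q. Firm A is indifferent when 8q + 5(1−q) = −2q + 19(1−q), giving q = 7/12.
The value is 8·(7/12) + (5)·(5/12) = 27/4.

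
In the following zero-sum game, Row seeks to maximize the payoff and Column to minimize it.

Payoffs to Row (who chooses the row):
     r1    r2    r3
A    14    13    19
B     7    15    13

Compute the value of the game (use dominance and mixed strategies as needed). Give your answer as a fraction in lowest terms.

Column r3 is strictly dominated by r1 for Column (it gives Row more in every row).
The remaining 2×2 game on (A, B) × (r1, r2) has no saddle point. Let Row play A with probability p; indifference gives 14p + 7(1−p) = 13p + 15(1−p), so p = 8/9.
Similarly Column's optimal q on r1 is 2/9, and the value is 14·(2/9) + (13)·(7/9) = 119/9.

119/9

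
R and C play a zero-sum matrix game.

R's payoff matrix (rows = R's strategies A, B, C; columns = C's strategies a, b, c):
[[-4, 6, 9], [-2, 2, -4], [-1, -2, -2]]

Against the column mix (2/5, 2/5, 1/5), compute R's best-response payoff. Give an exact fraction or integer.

A: (-4)·(2/5) + (6)·(2/5) + (9)·(1/5) = 13/5.
B: (-2)·(2/5) + (2)·(2/5) + (-4)·(1/5) = -4/5.
C: (-1)·(2/5) + (-2)·(2/5) + (-2)·(1/5) = -8/5.
The best pure response is A with expected payoff 13/5.

13/5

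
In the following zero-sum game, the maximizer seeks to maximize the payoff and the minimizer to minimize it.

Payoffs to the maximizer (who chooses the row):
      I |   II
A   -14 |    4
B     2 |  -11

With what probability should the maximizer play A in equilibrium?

13/31

Row minima are -14 and -11, so the maximizer's maximin is -11; column maxima are 2 and 4, so the minimizer's minimax is 2. These differ, so the equilibrium is in mixed strategies.
Let the maximizer play A with probability p. The minimizer is indifferent when −14p + 2(1−p) = 4p − 11(1−p), giving p = 13/31.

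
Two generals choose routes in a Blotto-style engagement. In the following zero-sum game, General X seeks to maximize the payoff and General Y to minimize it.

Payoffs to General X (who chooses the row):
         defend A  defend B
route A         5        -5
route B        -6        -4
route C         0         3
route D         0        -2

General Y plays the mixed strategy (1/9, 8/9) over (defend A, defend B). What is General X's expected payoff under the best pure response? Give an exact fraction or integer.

route A: (5)·(1/9) + (-5)·(8/9) = -35/9.
route B: (-6)·(1/9) + (-4)·(8/9) = -38/9.
route C: (0)·(1/9) + (3)·(8/9) = 8/3.
route D: (0)·(1/9) + (-2)·(8/9) = -16/9.
The best pure response is route C with expected payoff 8/3.

8/3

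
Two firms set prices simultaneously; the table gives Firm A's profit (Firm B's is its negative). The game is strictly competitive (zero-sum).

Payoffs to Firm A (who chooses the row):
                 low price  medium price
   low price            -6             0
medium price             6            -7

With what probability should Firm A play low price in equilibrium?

Row minima are -6 and -7, so Firm A's maximin is -6; column maxima are 6 and 0, so Firm B's minimax is 0. These differ, so the equilibrium is in mixed strategies.
Let Firm A play low price with probability p. Firm B is indifferent when −6p + 6(1−p) = −7(1−p), giving p = 13/19.

13/19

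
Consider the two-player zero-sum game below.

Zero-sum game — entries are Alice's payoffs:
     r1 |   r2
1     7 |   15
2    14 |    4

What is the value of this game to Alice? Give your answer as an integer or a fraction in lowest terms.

91/9

Row minima are 7 and 4, so Alice's maximin is 7; column maxima are 14 and 15, so Bob's minimax is 14. These differ, so the equilibrium is in mixed strategies.
Let Alice play 1 with probability p. Bob is indifferent when 7p + 14(1−p) = 15p + 4(1−p), giving p = 5/9.
Let Bob play r1 with probability q. Alice is indifferent when 7q + 15(1−q) = 14q + 4(1−q), giving q = 11/18.
The value is 7·(11/18) + (15)·(7/18) = 91/9.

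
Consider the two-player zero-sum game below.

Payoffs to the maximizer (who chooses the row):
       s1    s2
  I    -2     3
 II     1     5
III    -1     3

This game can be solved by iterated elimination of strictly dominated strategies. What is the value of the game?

1

Row III is strictly dominated by row II (1>-1, 5>3); eliminate III.
Row I is strictly dominated by row II (1>-2, 5>3); eliminate I.
Column s2 is strictly dominated by s1 for the minimizer (1<5); eliminate s2.
Only (II, s1) remains, with payoff 1.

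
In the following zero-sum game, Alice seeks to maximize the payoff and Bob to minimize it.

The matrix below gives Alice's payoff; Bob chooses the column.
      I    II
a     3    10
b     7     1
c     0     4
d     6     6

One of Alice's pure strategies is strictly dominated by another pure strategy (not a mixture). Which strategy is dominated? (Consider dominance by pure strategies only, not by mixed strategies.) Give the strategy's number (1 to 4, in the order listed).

3

Compare c with a: 3 > 0, 10 > 4.
So a strictly dominates c for Alice; c is strictly dominated.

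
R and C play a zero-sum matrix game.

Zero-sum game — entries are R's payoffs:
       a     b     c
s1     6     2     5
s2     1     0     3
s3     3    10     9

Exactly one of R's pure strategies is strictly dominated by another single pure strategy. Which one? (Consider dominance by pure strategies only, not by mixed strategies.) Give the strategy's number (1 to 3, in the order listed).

2

Compare s2 with s1: 6 > 1, 2 > 0, 5 > 3.
So s1 strictly dominates s2 for R; s2 is strictly dominated.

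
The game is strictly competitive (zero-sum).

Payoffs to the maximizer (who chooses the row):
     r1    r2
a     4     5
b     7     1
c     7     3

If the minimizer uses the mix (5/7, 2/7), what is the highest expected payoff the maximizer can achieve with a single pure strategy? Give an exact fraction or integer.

41/7

a: (4)·(5/7) + (5)·(2/7) = 30/7.
b: (7)·(5/7) + (1)·(2/7) = 37/7.
c: (7)·(5/7) + (3)·(2/7) = 41/7.
The best pure response is c with expected payoff 41/7.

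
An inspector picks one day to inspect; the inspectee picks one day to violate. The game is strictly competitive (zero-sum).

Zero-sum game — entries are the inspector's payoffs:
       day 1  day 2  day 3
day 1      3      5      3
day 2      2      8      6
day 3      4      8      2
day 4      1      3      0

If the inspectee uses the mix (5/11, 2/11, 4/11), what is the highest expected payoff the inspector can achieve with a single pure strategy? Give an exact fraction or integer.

day 1: (3)·(5/11) + (5)·(2/11) + (3)·(4/11) = 37/11.
day 2: (2)·(5/11) + (8)·(2/11) + (6)·(4/11) = 50/11.
day 3: (4)·(5/11) + (8)·(2/11) + (2)·(4/11) = 4.
day 4: (1)·(5/11) + (3)·(2/11) + (0)·(4/11) = 1.
The best pure response is day 2 with expected payoff 50/11.

50/11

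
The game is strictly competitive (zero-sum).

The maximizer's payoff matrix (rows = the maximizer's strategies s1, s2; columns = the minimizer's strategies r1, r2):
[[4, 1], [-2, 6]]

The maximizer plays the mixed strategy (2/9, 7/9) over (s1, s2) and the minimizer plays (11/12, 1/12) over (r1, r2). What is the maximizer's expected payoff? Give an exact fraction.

Against (11/12, 1/12), each row's expected payoff is s1: 15/4; s2: -4/3.
Taking the (2/9, 7/9)-weighted average: (2/9)·(15/4) + (7/9)·(-4/3) = -11/54.

-11/54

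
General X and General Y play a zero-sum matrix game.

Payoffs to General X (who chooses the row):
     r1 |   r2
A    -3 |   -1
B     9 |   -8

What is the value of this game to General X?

Row minima are -3 and -8, so General X's maximin is -3; column maxima are 9 and -1, so General Y's minimax is -1. These differ, so the equilibrium is in mixed strategies.
Let General X play A with probability p. General Y is indifferent when −3p + 9(1−p) = −p − 8(1−p), giving p = 17/19.
Let General Y play r1 with probability q. General X is indifferent when −3q − (1−q) = 9q − 8(1−q), giving q = 7/19.
The value is -3·(7/19) + (-1)·(12/19) = -33/19.

-33/19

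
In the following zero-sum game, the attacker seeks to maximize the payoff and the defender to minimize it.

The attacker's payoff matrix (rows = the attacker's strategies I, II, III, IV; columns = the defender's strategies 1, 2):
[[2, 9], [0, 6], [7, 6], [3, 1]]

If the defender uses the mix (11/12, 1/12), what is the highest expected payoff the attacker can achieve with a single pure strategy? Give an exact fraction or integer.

I: (2)·(11/12) + (9)·(1/12) = 31/12.
II: (0)·(11/12) + (6)·(1/12) = 1/2.
III: (7)·(11/12) + (6)·(1/12) = 83/12.
IV: (3)·(11/12) + (1)·(1/12) = 17/6.
The best pure response is III with expected payoff 83/12.

83/12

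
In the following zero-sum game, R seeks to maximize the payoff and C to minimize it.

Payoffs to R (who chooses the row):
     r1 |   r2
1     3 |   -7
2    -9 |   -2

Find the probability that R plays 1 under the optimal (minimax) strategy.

Row minima are -7 and -9, so R's maximin is -7; column maxima are 3 and -2, so C's minimax is -2. These differ, so the equilibrium is in mixed strategies.
Let R play 1 with probability p. C is indifferent when 3p − 9(1−p) = −7p − 2(1−p), giving p = 7/17.

7/17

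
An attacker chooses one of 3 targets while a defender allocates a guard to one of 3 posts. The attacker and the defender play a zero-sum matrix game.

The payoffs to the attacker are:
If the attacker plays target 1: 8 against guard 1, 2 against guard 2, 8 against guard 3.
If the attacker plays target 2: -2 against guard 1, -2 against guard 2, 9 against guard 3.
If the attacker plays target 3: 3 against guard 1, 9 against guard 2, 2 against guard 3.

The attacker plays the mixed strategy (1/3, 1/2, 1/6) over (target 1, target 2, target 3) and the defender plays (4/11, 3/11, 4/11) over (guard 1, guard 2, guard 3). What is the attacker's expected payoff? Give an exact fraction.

Against (4/11, 3/11, 4/11), each row's expected payoff is target 1: 70/11; target 2: 2; target 3: 47/11.
Taking the (1/3, 1/2, 1/6)-weighted average: (1/3)·(70/11) + (1/2)·(2) + (1/6)·(47/11) = 23/6.

23/6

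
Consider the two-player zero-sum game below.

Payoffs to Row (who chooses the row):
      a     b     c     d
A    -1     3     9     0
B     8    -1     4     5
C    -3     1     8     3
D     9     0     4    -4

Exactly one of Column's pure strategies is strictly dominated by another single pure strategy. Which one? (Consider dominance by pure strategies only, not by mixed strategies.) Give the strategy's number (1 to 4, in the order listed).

3

Column prefers columns that give Row less. Compare c with b: 3 < 9, -1 < 4, 1 < 8, 0 < 4.
So b strictly dominates c for Column; c is strictly dominated.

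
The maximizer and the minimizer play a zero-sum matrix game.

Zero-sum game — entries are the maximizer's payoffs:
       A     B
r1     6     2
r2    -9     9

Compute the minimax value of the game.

36/11

Row minima are 2 and -9, so the maximizer's maximin is 2; column maxima are 6 and 9, so the minimizer's minimax is 6. These differ, so the equilibrium is in mixed strategies.
Let the maximizer play r1 with probability p. The minimizer is indifferent when 6p − 9(1−p) = 2p + 9(1−p), giving p = 9/11.
Let the minimizer play A with probability q. The maximizer is indifferent when 6q + 2(1−q) = −9q + 9(1−q), giving q = 7/22.
The value is 6·(7/22) + (2)·(15/22) = 36/11.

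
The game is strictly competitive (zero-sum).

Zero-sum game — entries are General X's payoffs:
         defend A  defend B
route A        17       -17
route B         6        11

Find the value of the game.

Row minima are -17 and 6, so General X's maximin is 6; column maxima are 17 and 11, so General Y's minimax is 11. These differ, so the equilibrium is in mixed strategies.
Let General X play route A with probability p. General Y is indifferent when 17p + 6(1−p) = −17p + 11(1−p), giving p = 5/39.
Let General Y play defend A with probability q. General X is indifferent when 17q − 17(1−q) = 6q + 11(1−q), giving q = 28/39.
The value is 17·(28/39) + (-17)·(11/39) = 289/39.

289/39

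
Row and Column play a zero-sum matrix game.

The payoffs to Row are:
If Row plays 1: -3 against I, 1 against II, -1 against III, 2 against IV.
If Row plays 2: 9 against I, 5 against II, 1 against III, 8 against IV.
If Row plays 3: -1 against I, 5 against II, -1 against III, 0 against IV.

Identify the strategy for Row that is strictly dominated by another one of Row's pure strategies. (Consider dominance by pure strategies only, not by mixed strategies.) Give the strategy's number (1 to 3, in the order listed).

1

Compare 1 with 2: 9 > -3, 5 > 1, 1 > -1, 8 > 2.
So 2 strictly dominates 1 for Row; 1 is strictly dominated.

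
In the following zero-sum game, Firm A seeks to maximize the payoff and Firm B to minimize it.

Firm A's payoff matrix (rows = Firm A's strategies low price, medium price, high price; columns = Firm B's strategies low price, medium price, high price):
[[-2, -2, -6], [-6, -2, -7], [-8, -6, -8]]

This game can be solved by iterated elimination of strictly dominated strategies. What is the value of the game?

Row high price is strictly dominated by row low price (-2>-8, -2>-6, -6>-8); eliminate high price.
Column medium price is strictly dominated by high price for Firm B (-6<-2, -7<-2); eliminate medium price.
Column low price is strictly dominated by high price for Firm B (-6<-2, -7<-6); eliminate low price.
Row medium price is strictly dominated by row low price (-6>-7); eliminate medium price.
Only (low price, high price) remains, with payoff -6.

-6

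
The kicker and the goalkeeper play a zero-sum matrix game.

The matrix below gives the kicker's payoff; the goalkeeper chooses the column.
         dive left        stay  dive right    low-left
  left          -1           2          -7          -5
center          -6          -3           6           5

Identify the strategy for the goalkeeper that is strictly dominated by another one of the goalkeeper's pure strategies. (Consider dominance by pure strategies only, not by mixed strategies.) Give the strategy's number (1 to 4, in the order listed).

The goalkeeper prefers columns that give the kicker less. Compare stay with dive left: -1 < 2, -6 < -3.
So dive left strictly dominates stay for the goalkeeper; stay is strictly dominated.

2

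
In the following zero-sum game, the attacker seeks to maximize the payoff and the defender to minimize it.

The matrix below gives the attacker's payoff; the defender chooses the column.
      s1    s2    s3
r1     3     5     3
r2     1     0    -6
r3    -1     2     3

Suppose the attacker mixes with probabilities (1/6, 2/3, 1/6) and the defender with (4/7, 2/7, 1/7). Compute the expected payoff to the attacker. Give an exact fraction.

10/21

Against (4/7, 2/7, 1/7), each row's expected payoff is r1: 25/7; r2: -2/7; r3: 3/7.
Taking the (1/6, 2/3, 1/6)-weighted average: (1/6)·(25/7) + (2/3)·(-2/7) + (1/6)·(3/7) = 10/21.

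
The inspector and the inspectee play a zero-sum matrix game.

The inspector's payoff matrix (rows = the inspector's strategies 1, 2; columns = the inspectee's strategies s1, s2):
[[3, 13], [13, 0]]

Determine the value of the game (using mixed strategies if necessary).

169/23

Row minima are 3 and 0, so the inspector's maximin is 3; column maxima are 13 and 13, so the inspectee's minimax is 13. These differ, so the equilibrium is in mixed strategies.
Let the inspector play 1 with probability p. The inspectee is indifferent when 3p + 13(1−p) = 13p, giving p = 13/23.
Let the inspectee play s1 with probability q. The inspector is indifferent when 3q + 13(1−q) = 13q, giving q = 13/23.
The value is 3·(13/23) + (13)·(10/23) = 169/23.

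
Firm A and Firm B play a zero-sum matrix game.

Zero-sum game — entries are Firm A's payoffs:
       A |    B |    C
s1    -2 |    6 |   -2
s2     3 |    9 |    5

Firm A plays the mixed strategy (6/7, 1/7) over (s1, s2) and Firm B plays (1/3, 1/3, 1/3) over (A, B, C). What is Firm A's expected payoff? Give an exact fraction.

Against (1/3, 1/3, 1/3), each row's expected payoff is s1: 2/3; s2: 17/3.
Taking the (6/7, 1/7)-weighted average: (6/7)·(2/3) + (1/7)·(17/3) = 29/21.

29/21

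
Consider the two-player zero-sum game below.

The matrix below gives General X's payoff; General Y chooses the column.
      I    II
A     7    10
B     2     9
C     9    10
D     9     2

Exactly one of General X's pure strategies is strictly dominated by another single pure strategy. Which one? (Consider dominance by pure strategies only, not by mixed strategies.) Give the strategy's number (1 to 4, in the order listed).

Compare B with A: 7 > 2, 10 > 9.
So A strictly dominates B for General X; B is strictly dominated.

2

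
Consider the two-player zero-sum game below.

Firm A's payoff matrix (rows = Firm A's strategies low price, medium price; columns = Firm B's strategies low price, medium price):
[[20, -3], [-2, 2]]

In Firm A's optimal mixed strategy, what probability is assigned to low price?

4/27

Row minima are -3 and -2, so Firm A's maximin is -2; column maxima are 20 and 2, so Firm B's minimax is 2. These differ, so the equilibrium is in mixed strategies.
Let Firm A play low price with probability p. Firm B is indifferent when 20p − 2(1−p) = −3p + 2(1−p), giving p = 4/27.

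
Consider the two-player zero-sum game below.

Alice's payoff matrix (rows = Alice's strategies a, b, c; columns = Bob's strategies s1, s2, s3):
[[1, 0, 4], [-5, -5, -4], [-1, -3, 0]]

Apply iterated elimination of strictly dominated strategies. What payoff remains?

Row b is strictly dominated by row a (1>-5, 0>-5, 4>-4); eliminate b.
Row c is strictly dominated by row a (1>-1, 0>-3, 4>0); eliminate c.
Column s3 is strictly dominated by s1 for Bob (1<4); eliminate s3.
Column s1 is strictly dominated by s2 for Bob (0<1); eliminate s1.
Only (a, s2) remains, with payoff 0.

0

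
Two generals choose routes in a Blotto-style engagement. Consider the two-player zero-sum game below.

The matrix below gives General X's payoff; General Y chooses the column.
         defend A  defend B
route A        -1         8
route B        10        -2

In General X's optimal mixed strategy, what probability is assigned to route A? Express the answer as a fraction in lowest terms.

Row minima are -1 and -2, so General X's maximin is -1; column maxima are 10 and 8, so General Y's minimax is 8. These differ, so the equilibrium is in mixed strategies.
Let General X play route A with probability p. General Y is indifferent when −p + 10(1−p) = 8p − 2(1−p), giving p = 4/7.

4/7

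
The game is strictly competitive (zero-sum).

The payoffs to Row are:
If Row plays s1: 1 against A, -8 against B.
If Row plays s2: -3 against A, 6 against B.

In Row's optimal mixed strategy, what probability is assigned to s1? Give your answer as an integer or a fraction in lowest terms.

Row minima are -8 and -3, so Row's maximin is -3; column maxima are 1 and 6, so Column's minimax is 1. These differ, so the equilibrium is in mixed strategies.
Let Row play s1 with probability p. Column is indifferent when p − 3(1−p) = −8p + 6(1−p), giving p = 1/2.

1/2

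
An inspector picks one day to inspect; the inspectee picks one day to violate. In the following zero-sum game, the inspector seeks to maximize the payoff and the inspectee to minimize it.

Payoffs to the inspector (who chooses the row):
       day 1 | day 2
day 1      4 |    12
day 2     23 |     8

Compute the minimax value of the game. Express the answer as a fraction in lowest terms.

244/23

Row minima are 4 and 8, so the inspector's maximin is 8; column maxima are 23 and 12, so the inspectee's minimax is 12. These differ, so the equilibrium is in mixed strategies.
Let the inspector play day 1 with probability p. The inspectee is indifferent when 4p + 23(1−p) = 12p + 8(1−p), giving p = 15/23.
Let the inspectee play day 1 with probability q. The inspector is indifferent when 4q + 12(1−q) = 23q + 8(1−q), giving q = 4/23.
The value is 4·(4/23) + (12)·(19/23) = 244/23.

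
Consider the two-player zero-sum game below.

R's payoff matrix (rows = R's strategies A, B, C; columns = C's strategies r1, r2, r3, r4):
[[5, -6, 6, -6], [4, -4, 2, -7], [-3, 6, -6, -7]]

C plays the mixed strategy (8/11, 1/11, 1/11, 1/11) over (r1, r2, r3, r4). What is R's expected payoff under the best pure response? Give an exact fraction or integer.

34/11

A: (5)·(8/11) + (-6)·(1/11) + (6)·(1/11) + (-6)·(1/11) = 34/11.
B: (4)·(8/11) + (-4)·(1/11) + (2)·(1/11) + (-7)·(1/11) = 23/11.
C: (-3)·(8/11) + (6)·(1/11) + (-6)·(1/11) + (-7)·(1/11) = -31/11.
The best pure response is A with expected payoff 34/11.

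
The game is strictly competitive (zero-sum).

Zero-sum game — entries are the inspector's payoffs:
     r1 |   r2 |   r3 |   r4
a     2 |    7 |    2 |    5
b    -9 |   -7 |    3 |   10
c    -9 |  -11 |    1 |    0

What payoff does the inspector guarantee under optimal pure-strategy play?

2

Row minima: 2, -9, -11 → the inspector's maximin is 2.
Column maxima: 2, 7, 3, 10 → the inspectee's minimax is 2.
They coincide at (a, r1), so the value is 2.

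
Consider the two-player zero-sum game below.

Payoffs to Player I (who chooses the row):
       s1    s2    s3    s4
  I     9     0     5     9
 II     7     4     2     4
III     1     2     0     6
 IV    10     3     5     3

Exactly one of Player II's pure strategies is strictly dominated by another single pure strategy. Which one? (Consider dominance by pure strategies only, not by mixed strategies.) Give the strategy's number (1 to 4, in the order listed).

Player II prefers columns that give Player I less. Compare s1 with s3: 5 < 9, 2 < 7, 0 < 1, 5 < 10.
So s3 strictly dominates s1 for Player II; s1 is strictly dominated.

1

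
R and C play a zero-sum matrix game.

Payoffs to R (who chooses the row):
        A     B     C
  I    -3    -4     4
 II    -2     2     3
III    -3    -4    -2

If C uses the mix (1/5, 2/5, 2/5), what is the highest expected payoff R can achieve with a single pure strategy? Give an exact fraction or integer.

8/5

I: (-3)·(1/5) + (-4)·(2/5) + (4)·(2/5) = -3/5.
II: (-2)·(1/5) + (2)·(2/5) + (3)·(2/5) = 8/5.
III: (-3)·(1/5) + (-4)·(2/5) + (-2)·(2/5) = -3.
The best pure response is II with expected payoff 8/5.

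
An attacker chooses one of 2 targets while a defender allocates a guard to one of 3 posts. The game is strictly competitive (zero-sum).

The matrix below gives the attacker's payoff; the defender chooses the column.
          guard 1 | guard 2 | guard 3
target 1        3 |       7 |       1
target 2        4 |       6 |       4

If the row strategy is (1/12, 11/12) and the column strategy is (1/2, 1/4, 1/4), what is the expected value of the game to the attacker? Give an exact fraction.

Against (1/2, 1/4, 1/4), each row's expected payoff is target 1: 7/2; target 2: 9/2.
Taking the (1/12, 11/12)-weighted average: (1/12)·(7/2) + (11/12)·(9/2) = 53/12.

53/12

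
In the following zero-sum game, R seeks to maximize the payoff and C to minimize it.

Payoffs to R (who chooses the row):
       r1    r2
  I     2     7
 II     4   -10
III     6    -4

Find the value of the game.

10/3

Row II is strictly dominated by row III, so R never plays it.
The remaining 2×2 game on (I, III) × (r1, r2) has no saddle point. Let R play I with probability p; indifference gives 2p + 6(1−p) = 7p − 4(1−p), so p = 2/3.
Similarly C's optimal q on r1 is 11/15, and the value is 2·(11/15) + (7)·(4/15) = 10/3.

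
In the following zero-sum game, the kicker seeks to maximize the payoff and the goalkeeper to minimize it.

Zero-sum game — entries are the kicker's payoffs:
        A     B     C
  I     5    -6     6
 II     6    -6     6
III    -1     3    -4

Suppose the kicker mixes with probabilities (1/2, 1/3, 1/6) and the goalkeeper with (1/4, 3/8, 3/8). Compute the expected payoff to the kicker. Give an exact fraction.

Against (1/4, 3/8, 3/8), each row's expected payoff is I: 5/4; II: 3/2; III: -5/8.
Taking the (1/2, 1/3, 1/6)-weighted average: (1/2)·(5/4) + (1/3)·(3/2) + (1/6)·(-5/8) = 49/48.

49/48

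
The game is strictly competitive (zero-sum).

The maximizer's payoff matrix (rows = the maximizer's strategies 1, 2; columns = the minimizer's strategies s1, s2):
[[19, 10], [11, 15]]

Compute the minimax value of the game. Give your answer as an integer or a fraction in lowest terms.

Row minima are 10 and 11, so the maximizer's maximin is 11; column maxima are 19 and 15, so the minimizer's minimax is 15. These differ, so the equilibrium is in mixed strategies.
Let the maximizer play 1 with probability p. The minimizer is indifferent when 19p + 11(1−p) = 10p + 15(1−p), giving p = 4/13.
Let the minimizer play s1 with probability q. The maximizer is indifferent when 19q + 10(1−q) = 11q + 15(1−q), giving q = 5/13.
The value is 19·(5/13) + (10)·(8/13) = 175/13.

175/13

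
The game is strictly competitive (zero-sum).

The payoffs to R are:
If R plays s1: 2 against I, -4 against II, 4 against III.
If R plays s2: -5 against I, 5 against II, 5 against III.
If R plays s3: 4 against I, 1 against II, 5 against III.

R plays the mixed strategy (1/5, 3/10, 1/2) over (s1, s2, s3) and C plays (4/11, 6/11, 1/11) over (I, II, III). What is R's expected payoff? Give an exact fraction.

Against (4/11, 6/11, 1/11), each row's expected payoff is s1: -12/11; s2: 15/11; s3: 27/11.
Taking the (1/5, 3/10, 1/2)-weighted average: (1/5)·(-12/11) + (3/10)·(15/11) + (1/2)·(27/11) = 78/55.

78/55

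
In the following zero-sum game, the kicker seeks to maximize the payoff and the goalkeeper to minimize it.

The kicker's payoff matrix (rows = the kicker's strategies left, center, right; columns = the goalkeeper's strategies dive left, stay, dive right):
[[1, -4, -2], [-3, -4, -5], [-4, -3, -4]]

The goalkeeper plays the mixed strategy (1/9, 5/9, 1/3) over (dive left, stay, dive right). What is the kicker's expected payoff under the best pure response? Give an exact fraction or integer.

-25/9

left: (1)·(1/9) + (-4)·(5/9) + (-2)·(1/3) = -25/9.
center: (-3)·(1/9) + (-4)·(5/9) + (-5)·(1/3) = -38/9.
right: (-4)·(1/9) + (-3)·(5/9) + (-4)·(1/3) = -31/9.
The best pure response is left with expected payoff -25/9.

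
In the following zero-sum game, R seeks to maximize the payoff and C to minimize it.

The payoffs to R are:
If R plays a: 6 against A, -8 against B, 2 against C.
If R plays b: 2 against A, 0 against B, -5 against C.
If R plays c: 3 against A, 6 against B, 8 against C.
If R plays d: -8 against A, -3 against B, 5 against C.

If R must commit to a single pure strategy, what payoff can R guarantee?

The worst-case payoff for each row is a: -8, b: -5, c: 3, d: -8.
The best of these is 3.

3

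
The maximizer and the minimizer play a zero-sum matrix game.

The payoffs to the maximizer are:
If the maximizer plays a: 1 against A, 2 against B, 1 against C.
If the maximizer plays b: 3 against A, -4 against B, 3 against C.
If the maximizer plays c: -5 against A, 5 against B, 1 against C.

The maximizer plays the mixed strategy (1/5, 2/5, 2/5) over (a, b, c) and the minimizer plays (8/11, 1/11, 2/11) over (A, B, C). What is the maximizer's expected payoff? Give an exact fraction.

-2/55

Against (8/11, 1/11, 2/11), each row's expected payoff is a: 12/11; b: 26/11; c: -3.
Taking the (1/5, 2/5, 2/5)-weighted average: (1/5)·(12/11) + (2/5)·(26/11) + (2/5)·(-3) = -2/55.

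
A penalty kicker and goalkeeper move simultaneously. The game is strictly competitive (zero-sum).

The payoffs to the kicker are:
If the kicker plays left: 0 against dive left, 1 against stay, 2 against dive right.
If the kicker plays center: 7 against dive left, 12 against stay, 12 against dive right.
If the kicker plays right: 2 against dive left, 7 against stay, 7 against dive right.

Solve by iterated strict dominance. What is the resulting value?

Column dive right is strictly dominated by dive left for the goalkeeper (0<2, 7<12, 2<7); eliminate dive right.
Column stay is strictly dominated by dive left for the goalkeeper (0<1, 7<12, 2<7); eliminate stay.
Row right is strictly dominated by row center (7>2); eliminate right.
Row left is strictly dominated by row center (7>0); eliminate left.
Only (center, dive left) remains, with payoff 7.

7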